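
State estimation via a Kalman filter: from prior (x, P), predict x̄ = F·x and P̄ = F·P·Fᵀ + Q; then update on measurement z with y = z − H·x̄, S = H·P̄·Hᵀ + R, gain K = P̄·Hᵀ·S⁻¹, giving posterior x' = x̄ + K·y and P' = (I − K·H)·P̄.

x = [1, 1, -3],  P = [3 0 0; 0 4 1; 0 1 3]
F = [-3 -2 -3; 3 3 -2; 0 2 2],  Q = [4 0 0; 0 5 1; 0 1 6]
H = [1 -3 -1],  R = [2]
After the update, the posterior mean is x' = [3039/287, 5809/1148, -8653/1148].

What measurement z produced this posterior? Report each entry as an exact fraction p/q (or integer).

x̄ = F·x = [4, 12, -4]
P̄ = F·P·Fᵀ + Q = [86 -38 -44; -38 68 15; -44 15 42]
S = H·P̄·Hᵀ + R = [1148]
K = P̄·Hᵀ·S⁻¹ = [61/287; -257/1148; -131/1148]
x' − x̄ = [1891/287, -7967/1148, -4061/1148] = K·y
y = (KᵀK)⁻¹·Kᵀ·(x' − x̄) = [31]
z = y + H·x̄ = [31] + [-28] = [3]

z = [3]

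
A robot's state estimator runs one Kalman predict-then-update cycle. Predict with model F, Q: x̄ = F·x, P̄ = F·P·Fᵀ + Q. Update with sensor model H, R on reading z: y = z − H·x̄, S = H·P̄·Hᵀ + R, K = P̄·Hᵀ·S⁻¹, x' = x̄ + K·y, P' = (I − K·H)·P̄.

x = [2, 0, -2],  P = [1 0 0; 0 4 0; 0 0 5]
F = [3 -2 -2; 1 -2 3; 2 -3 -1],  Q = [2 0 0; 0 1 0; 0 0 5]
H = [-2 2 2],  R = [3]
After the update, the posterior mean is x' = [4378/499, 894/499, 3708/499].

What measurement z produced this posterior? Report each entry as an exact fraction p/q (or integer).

x̄ = F·x = [10, -4, 6]
P̄ = F·P·Fᵀ + Q = [47 -11 40; -11 63 11; 40 11 50]
S = H·P̄·Hᵀ + R = [499]
K = P̄·Hᵀ·S⁻¹ = [-36/499; 170/499; 42/499]
x' − x̄ = [-612/499, 2890/499, 714/499] = K·y
y = (KᵀK)⁻¹·Kᵀ·(x' − x̄) = [17]
z = y + H·x̄ = [17] + [-16] = [1]

z = [1]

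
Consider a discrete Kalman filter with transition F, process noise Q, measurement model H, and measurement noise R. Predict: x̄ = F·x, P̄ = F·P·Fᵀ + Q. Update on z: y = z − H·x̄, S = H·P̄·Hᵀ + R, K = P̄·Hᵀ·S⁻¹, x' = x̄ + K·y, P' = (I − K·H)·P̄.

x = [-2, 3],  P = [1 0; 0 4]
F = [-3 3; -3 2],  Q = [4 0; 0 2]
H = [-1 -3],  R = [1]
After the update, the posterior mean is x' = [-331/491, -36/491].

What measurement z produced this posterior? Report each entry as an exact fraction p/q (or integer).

z = [1]

x̄ = F·x = [15, 12]
P̄ = F·P·Fᵀ + Q = [49 33; 33 27]
S = H·P̄·Hᵀ + R = [491]
K = P̄·Hᵀ·S⁻¹ = [-148/491; -114/491]
x' − x̄ = [-7696/491, -5928/491] = K·y
y = (KᵀK)⁻¹·Kᵀ·(x' − x̄) = [52]
z = y + H·x̄ = [52] + [-51] = [1]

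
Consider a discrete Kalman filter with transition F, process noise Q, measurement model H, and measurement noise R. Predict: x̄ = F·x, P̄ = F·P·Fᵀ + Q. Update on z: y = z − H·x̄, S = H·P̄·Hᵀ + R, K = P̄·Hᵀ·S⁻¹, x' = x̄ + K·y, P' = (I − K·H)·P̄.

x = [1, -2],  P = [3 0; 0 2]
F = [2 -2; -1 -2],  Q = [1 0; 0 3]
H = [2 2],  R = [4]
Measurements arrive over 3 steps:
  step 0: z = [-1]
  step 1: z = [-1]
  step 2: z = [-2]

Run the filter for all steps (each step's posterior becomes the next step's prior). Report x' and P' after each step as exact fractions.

step 0: x' = [43/80, -4/5], P' = [311/40 -36/5; -36/5 38/5]
step 1: x' = [-9547/15358, 2207/15358], P' = [30031/7679 -24057/7679; -24057/7679 25722/7679]
step 2: x' = [-1856567/1344868, 254341/672434], P' = [2637451/672434 -1061682/336217; -1061682/336217 1137016/336217]

step 0: x̄ = F·x = [6, 3]
step 0: P̄ = F·P·Fᵀ + Q = [21 2; 2 14]
step 0: y = z − H·x̄ = [-19]
step 0: S = H·P̄·Hᵀ + R = [160]
step 0: K = P̄·Hᵀ·S⁻¹ = [23/80; 1/5]
step 0: x' = x̄ + K·y = [43/80, -4/5]
step 0: P' = (I − K·H)·P̄ = [311/40 -36/5; -36/5 38/5]
step 1: x̄ = F·x = [107/40, 17/16]
step 1: P̄ = F·P·Fᵀ + Q = [1201/10 117/4; 117/4 99/8]
step 1: y = z − H·x̄ = [-339/40]
step 1: S = H·P̄·Hᵀ + R = [7679/10]
step 1: K = P̄·Hᵀ·S⁻¹ = [2987/7679; 1665/15358]
step 1: x' = x̄ + K·y = [-9547/15358, 2207/15358]
step 1: P' = (I − K·H)·P̄ = [30031/7679 -24057/7679; -24057/7679 25722/7679]
step 2: x̄ = F·x = [-11754/7679, 5133/15358]
step 2: P̄ = F·P·Fᵀ + Q = [423147/7679 90940/7679; 90940/7679 59728/7679]
step 2: y = z − H·x̄ = [431/1097]
step 2: S = H·P̄·Hᵀ + R = [384248/1097]
step 2: K = P̄·Hᵀ·S⁻¹ = [73441/192124; 5381/48031]
step 2: x' = x̄ + K·y = [-1856567/1344868, 254341/672434]
step 2: P' = (I − K·H)·P̄ = [2637451/672434 -1061682/336217; -1061682/336217 1137016/336217]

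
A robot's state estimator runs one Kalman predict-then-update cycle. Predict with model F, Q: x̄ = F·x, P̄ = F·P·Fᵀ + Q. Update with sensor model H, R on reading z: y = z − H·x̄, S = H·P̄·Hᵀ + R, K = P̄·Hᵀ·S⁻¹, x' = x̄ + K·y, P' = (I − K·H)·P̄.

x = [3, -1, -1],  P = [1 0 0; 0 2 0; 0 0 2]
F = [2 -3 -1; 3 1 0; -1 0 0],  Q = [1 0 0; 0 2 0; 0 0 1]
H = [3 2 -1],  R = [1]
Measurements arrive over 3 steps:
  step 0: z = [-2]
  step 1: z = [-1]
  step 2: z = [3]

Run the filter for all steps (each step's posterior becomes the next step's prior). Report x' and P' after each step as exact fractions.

step 0: x̄ = F·x = [10, 8, -3]
step 0: P̄ = F·P·Fᵀ + Q = [25 0 -2; 0 13 -3; -2 -3 2]
step 0: y = z − H·x̄ = [-51]
step 0: S = H·P̄·Hᵀ + R = [304]
step 0: K = P̄·Hᵀ·S⁻¹ = [77/304; 29/304; -7/152]
step 0: x' = x̄ + K·y = [-887/304, 953/304, -99/152]
step 0: P' = (I − K·H)·P̄ = [1671/304 -2233/304 235/152; -2233/304 3111/304 -253/152; 235/152 -253/152 103/76]
step 1: x̄ = F·x = [-4435/304, -427/76, 887/304]
step 1: P̄ = F·P·Fᵀ + Q = [57279/304 3855/76 -9571/304; 3855/76 335/19 -695/76; -9571/304 -695/76 1975/304]
step 1: y = z − H·x̄ = [2163/38]
step 1: S = H·P̄·Hᵀ + R = [49551/19]
step 1: K = P̄·Hᵀ·S⁻¹ = [26531/99102; 15/199; -4531/99102]
step 1: x' = x̄ + K·y = [171711/264272, -1057/796, 83325/264272]
step 1: P' = (I − K·H)·P̄ = [1192415/792816 -1515/796 347117/792816; -1515/796 560/199 -125/796; 347117/792816 -125/796 828599/792816]
step 2: x̄ = F·x = [1312869/264272, 164209/264272, -171711/264272]
step 2: P̄ = F·P·Fᵀ + Q = [42442247/792816 3369033/264272 -6564533/792816; 3369033/264272 1831589/264272 -689435/264272; -6564533/792816 -689435/264272 1985231/792816]
step 2: y = z − H·x̄ = [-227870/16517]
step 2: S = H·P̄·Hᵀ + R = [35980184/49551]
step 2: K = P̄·Hᵀ·S⁻¹ = [1203949/4497523; 677799/8995046; -1613465/35980184]
step 2: x' = x̄ + K·y = [91733171/71960368, -30094249/71960368, -2237309/71960368]
step 2: P' = (I − K·H)·P̄ = [107966603/71960368 -136613937/71960368 31408751/71960368; -136613937/71960368 202047859/71960368 -11168485/71960368; 31408751/71960368 -11168485/71960368 75116213/71960368]

step 0: x' = [-887/304, 953/304, -99/152], P' = [1671/304 -2233/304 235/152; -2233/304 3111/304 -253/152; 235/152 -253/152 103/76]
step 1: x' = [171711/264272, -1057/796, 83325/264272], P' = [1192415/792816 -1515/796 347117/792816; -1515/796 560/199 -125/796; 347117/792816 -125/796 828599/792816]
step 2: x' = [91733171/71960368, -30094249/71960368, -2237309/71960368], P' = [107966603/71960368 -136613937/71960368 31408751/71960368; -136613937/71960368 202047859/71960368 -11168485/71960368; 31408751/71960368 -11168485/71960368 75116213/71960368]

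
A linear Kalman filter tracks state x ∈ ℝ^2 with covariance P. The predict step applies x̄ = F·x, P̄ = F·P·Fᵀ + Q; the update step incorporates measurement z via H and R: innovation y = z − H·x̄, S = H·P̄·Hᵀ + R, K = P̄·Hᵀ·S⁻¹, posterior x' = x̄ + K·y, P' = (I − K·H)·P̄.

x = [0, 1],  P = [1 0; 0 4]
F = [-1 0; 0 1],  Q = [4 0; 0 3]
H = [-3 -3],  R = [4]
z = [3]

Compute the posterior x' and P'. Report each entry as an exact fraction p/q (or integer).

x' = [-45/56, -1/8]
P' = [335/112 -45/16; -45/16 49/16]

x̄ = F·x = [0, 1]
P̄ = F·P·Fᵀ + Q = [5 0; 0 7]
y = z − H·x̄ = [6]
S = H·P̄·Hᵀ + R = [112]
K = P̄·Hᵀ·S⁻¹ = [-15/112; -3/16]
x' = x̄ + K·y = [-45/56, -1/8]
P' = (I − K·H)·P̄ = [335/112 -45/16; -45/16 49/16]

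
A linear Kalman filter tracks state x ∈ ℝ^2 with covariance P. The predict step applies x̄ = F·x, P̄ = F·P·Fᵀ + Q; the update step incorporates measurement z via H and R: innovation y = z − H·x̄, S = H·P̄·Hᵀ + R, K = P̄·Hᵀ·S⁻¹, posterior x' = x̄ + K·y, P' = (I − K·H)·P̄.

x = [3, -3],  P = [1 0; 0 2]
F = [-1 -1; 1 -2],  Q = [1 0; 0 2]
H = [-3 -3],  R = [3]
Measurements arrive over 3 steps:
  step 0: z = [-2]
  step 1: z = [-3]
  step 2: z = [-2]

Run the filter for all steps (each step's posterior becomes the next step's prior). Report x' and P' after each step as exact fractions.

step 0: x̄ = F·x = [0, 9]
step 0: P̄ = F·P·Fᵀ + Q = [4 3; 3 11]
step 0: y = z − H·x̄ = [25]
step 0: S = H·P̄·Hᵀ + R = [192]
step 0: K = P̄·Hᵀ·S⁻¹ = [-7/64; -7/32]
step 0: x' = x̄ + K·y = [-175/64, 113/32]
step 0: P' = (I − K·H)·P̄ = [109/64 -51/32; -51/32 29/16]
step 1: x̄ = F·x = [-51/64, -627/64]
step 1: P̄ = F·P·Fᵀ + Q = [85/64 21/64; 21/64 1109/64]
step 1: y = z − H·x̄ = [-1113/32]
step 1: S = H·P̄·Hᵀ + R = [2829/16]
step 1: K = P̄·Hᵀ·S⁻¹ = [-53/1886; -565/1886]
step 1: x' = x̄ + K·y = [681/3772, 2349/3772]
step 1: P' = (I − K·H)·P̄ = [4483/3772 -4377/3772; -4377/3772 5507/3772]
step 2: x̄ = F·x = [-1515/1886, -4017/3772]
step 2: P̄ = F·P·Fᵀ + Q = [1252/943 1077/1886; 1077/1886 51563/3772]
step 2: y = z − H·x̄ = [-28685/3772]
step 2: S = H·P̄·Hᵀ + R = [559227/3772]
step 2: K = P̄·Hᵀ·S⁻¹ = [-7162/186409; -53717/186409]
step 2: x' = x̄ + K·y = [-95275/186409, 209986/186409]
step 2: P' = (I − K·H)·P̄ = [206695/186409 -199533/186409; -199533/186409 253250/186409]

step 0: x' = [-175/64, 113/32], P' = [109/64 -51/32; -51/32 29/16]
step 1: x' = [681/3772, 2349/3772], P' = [4483/3772 -4377/3772; -4377/3772 5507/3772]
step 2: x' = [-95275/186409, 209986/186409], P' = [206695/186409 -199533/186409; -199533/186409 253250/186409]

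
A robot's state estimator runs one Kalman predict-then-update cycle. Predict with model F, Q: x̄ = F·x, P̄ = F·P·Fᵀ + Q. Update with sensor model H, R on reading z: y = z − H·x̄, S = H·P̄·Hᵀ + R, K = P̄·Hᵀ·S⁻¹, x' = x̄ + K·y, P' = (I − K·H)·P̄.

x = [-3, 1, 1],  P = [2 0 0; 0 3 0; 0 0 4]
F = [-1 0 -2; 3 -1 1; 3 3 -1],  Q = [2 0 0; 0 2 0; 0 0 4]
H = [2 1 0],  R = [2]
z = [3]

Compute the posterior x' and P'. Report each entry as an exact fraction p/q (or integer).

x' = [313/53, -487/53, -281/53]
P' = [384/53 -716/53 -128/53; -716/53 1430/53 274/53; -128/53 274/53 2728/53]

x̄ = F·x = [1, -9, -7]
P̄ = F·P·Fᵀ + Q = [20 -14 2; -14 27 5; 2 5 53]
y = z − H·x̄ = [10]
S = H·P̄·Hᵀ + R = [53]
K = P̄·Hᵀ·S⁻¹ = [26/53; -1/53; 9/53]
x' = x̄ + K·y = [313/53, -487/53, -281/53]
P' = (I − K·H)·P̄ = [384/53 -716/53 -128/53; -716/53 1430/53 274/53; -128/53 274/53 2728/53]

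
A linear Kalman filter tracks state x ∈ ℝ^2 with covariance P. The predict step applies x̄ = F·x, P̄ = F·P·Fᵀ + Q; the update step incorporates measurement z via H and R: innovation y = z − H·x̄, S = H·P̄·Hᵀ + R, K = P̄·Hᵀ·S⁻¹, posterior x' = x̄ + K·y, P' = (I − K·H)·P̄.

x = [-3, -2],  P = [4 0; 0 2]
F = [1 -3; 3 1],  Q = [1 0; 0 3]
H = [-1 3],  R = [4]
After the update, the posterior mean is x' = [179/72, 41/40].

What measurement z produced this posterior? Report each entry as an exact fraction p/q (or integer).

z = [1]

x̄ = F·x = [3, -11]
P̄ = F·P·Fᵀ + Q = [23 6; 6 41]
S = H·P̄·Hᵀ + R = [360]
K = P̄·Hᵀ·S⁻¹ = [-1/72; 13/40]
x' − x̄ = [-37/72, 481/40] = K·y
y = (KᵀK)⁻¹·Kᵀ·(x' − x̄) = [37]
z = y + H·x̄ = [37] + [-36] = [1]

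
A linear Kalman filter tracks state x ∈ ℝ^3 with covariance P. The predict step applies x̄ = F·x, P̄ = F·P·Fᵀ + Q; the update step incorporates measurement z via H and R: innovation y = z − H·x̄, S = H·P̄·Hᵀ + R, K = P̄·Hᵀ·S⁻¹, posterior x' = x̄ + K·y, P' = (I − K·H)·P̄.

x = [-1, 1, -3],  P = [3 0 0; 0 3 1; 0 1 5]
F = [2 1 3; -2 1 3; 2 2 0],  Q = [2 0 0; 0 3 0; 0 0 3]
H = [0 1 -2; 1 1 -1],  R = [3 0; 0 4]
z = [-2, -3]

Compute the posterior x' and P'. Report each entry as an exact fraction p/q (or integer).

x̄ = F·x = [-10, -6, 0]
P̄ = F·P·Fᵀ + Q = [68 42 24; 42 69 0; 24 0 27]
y = z − H·x̄ = [4, 13]
S = H·P̄·Hᵀ + R = [180 117; 117 204]
K = P̄·Hᵀ·S⁻¹ = [-418/853 1798/2559; 121/2559 441/853; -395/853 214/853]
x' = x̄ + K·y = [-7232/2559, 2329/2559, 1202/853]
P' = (I − K·H)·P̄ = [11860/2559 -1858/853 -302/853; -1858/853 7123/853 3501/853; -302/853 3501/853 2343/853]

x' = [-7232/2559, 2329/2559, 1202/853]
P' = [11860/2559 -1858/853 -302/853; -1858/853 7123/853 3501/853; -302/853 3501/853 2343/853]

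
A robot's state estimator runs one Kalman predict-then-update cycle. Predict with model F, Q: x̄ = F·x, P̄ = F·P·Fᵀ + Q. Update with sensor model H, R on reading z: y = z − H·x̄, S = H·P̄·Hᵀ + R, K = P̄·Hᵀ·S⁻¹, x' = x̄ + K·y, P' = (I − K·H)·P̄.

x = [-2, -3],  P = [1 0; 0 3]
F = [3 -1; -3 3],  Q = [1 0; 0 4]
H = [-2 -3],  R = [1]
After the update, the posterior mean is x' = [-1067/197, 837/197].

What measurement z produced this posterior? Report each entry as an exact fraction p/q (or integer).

x̄ = F·x = [-3, -3]
P̄ = F·P·Fᵀ + Q = [13 -18; -18 40]
S = H·P̄·Hᵀ + R = [197]
K = P̄·Hᵀ·S⁻¹ = [28/197; -84/197]
x' − x̄ = [-476/197, 1428/197] = K·y
y = (KᵀK)⁻¹·Kᵀ·(x' − x̄) = [-17]
z = y + H·x̄ = [-17] + [15] = [-2]

z = [-2]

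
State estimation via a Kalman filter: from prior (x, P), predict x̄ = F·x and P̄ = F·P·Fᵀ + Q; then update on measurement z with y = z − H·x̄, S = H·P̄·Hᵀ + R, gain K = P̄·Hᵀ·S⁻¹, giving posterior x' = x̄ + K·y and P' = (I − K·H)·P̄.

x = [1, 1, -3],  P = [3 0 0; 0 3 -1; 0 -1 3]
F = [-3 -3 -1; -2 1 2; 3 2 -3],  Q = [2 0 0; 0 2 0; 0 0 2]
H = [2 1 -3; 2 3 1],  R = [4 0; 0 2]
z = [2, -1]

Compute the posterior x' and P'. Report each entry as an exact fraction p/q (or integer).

x̄ = F·x = [-3, -7, 14]
P̄ = F·P·Fᵀ + Q = [53 10 -43; 10 25 -31; -43 -31 80]
y = z − H·x̄ = [57, 12]
S = H·P̄·Hᵀ + R = [1703 547; 547 281]
K = P̄·Hᵀ·S⁻¹ = [8987/89667 12182/89667; 1885/89667 16753/89667; -7694/29889 4447/29889]
x' = x̄ + K·y = [129814/29889, -106396/29889, 11084/9963]
P' = (I − K·H)·P̄ = [1417610/89667 -1123184/89667 186232/29889; -1123184/89667 909353/89667 -149395/29889; 186232/29889 -149395/29889 28205/9963]

x' = [129814/29889, -106396/29889, 11084/9963]
P' = [1417610/89667 -1123184/89667 186232/29889; -1123184/89667 909353/89667 -149395/29889; 186232/29889 -149395/29889 28205/9963]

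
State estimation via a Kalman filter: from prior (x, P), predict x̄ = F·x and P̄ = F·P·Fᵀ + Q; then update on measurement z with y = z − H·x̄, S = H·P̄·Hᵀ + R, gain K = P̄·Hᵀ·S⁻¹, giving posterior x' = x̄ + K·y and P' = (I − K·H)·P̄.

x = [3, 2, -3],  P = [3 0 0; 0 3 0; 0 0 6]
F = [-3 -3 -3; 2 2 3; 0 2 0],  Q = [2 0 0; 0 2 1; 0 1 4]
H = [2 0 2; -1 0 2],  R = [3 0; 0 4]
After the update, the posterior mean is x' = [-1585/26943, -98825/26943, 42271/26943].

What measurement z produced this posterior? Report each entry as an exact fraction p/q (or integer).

x̄ = F·x = [-6, 1, 4]
P̄ = F·P·Fᵀ + Q = [110 -90 -18; -90 80 13; -18 13 16]
S = H·P̄·Hᵀ + R = [363 -192; -192 250]
K = P̄·Hᵀ·S⁻¹ = [8984/26943 -2945/8981; -8114/26943 2090/8981; 4300/26943 2897/8981]
x' − x̄ = [160073/26943, -125768/26943, -65501/26943] = K·y
y = (KᵀK)⁻¹·Kᵀ·(x' − x̄) = [7, -11]
z = y + H·x̄ = [7, -11] + [-4, 14] = [3, 3]

z = [3, 3]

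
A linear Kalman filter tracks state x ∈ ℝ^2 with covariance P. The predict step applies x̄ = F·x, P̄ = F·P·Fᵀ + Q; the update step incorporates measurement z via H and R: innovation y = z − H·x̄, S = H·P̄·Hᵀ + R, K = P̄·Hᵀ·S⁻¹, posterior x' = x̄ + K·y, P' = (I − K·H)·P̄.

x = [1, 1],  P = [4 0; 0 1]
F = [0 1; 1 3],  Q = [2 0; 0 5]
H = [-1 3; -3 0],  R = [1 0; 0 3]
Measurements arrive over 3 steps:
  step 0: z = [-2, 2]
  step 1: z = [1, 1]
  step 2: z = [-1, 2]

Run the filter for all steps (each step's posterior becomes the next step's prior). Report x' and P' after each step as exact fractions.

step 0: x̄ = F·x = [1, 4]
step 0: P̄ = F·P·Fᵀ + Q = [3 3; 3 18]
step 0: y = z − H·x̄ = [-13, 5]
step 0: S = H·P̄·Hᵀ + R = [148 -18; -18 30]
step 0: K = P̄·Hᵀ·S⁻¹ = [3/686 -102/343; 114/343 -69/686]
step 0: x' = x̄ + K·y = [-373/686, -565/686]
step 0: P' = (I − K·H)·P̄ = [102/343 69/686; 69/686 99/686]
step 1: x̄ = F·x = [-565/686, -1034/343]
step 1: P̄ = F·P·Fᵀ + Q = [1471/686 183/343; 183/343 4939/686]
step 1: y = z − H·x̄ = [6325/686, -1009/686]
step 1: S = H·P̄·Hᵀ + R = [22206/343 1119/686; 1119/686 15297/686]
step 1: K = P̄·Hᵀ·S⁻¹ = [-746/659007 -190061/659007; 72007/219669 -21035/219669]
step 1: x' = x̄ + K·y = [-90032/219669, 10881/73223]
step 1: P' = (I − K·H)·P̄ = [190061/659007 21035/219669; 21035/219669 10338/73223]
step 2: x̄ = F·x = [10881/73223, 7897/219669]
step 2: P̄ = F·P·Fᵀ + Q = [156784/73223 114077/219669; 114077/219669 4701104/659007]
step 2: y = z − H·x̄ = [-70239/73223, 179089/73223]
step 2: S = H·P̄·Hᵀ + R = [4702957/73223 128121/73223; 128121/73223 1630725/73223]
step 2: K = P̄·Hᵀ·S⁻¹ = [-6101/4976848 -1434999/4976848; 5708609/17418968 -714449/7465272]
step 2: x' = x̄ + K·y = [-691077/1244212, -2231759/4354742]
step 2: P' = (I − K·H)·P̄ = [1434999/4976848 714449/7465272; 714449/7465272 11063485/78385356]

step 0: x' = [-373/686, -565/686], P' = [102/343 69/686; 69/686 99/686]
step 1: x' = [-90032/219669, 10881/73223], P' = [190061/659007 21035/219669; 21035/219669 10338/73223]
step 2: x' = [-691077/1244212, -2231759/4354742], P' = [1434999/4976848 714449/7465272; 714449/7465272 11063485/78385356]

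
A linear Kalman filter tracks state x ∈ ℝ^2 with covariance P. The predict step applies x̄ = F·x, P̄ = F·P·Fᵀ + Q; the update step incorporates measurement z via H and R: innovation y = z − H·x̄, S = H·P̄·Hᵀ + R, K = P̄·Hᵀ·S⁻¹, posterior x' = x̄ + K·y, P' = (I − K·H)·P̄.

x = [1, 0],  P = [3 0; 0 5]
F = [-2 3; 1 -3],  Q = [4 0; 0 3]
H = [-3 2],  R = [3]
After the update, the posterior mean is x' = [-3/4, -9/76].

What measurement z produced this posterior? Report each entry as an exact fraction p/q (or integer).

z = [2]

x̄ = F·x = [-2, 1]
P̄ = F·P·Fᵀ + Q = [61 -51; -51 51]
S = H·P̄·Hᵀ + R = [1368]
K = P̄·Hᵀ·S⁻¹ = [-5/24; 85/456]
x' − x̄ = [5/4, -85/76] = K·y
y = (KᵀK)⁻¹·Kᵀ·(x' − x̄) = [-6]
z = y + H·x̄ = [-6] + [8] = [2]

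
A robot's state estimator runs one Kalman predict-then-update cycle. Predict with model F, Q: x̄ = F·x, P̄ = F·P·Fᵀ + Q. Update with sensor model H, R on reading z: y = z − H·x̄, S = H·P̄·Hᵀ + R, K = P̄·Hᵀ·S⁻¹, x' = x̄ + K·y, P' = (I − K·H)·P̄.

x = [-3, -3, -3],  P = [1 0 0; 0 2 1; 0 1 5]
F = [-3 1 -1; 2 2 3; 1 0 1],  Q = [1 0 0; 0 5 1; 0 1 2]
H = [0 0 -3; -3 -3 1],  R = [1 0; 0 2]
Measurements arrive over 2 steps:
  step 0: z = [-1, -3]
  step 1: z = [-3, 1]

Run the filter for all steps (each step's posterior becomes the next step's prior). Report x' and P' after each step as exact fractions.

step 0: x' = [51993/11918, -19632/5959, 3075/11918], P' = [144503/23836 -72043/11918 -3239/23836; -72043/11918 37309/5959 2063/11918; -3239/23836 2063/11918 2599/23836]
step 1: x' = [-31198321/9165703, 93314282/27497109, 28112806/27497109], P' = [932529829/229142575 -901338823/229142575 -17029862/229142575; -901338823/229142575 2769798203/687427725 74362732/687427725; -17029862/229142575 74362732/687427725 73427558/687427725]

step 0: x̄ = F·x = [9, -21, -6]
step 0: P̄ = F·P·Fᵀ + Q = [15 -16 -7; -16 74 20; -7 20 8]
step 0: y = z − H·x̄ = [-19, -33]
step 0: S = H·P̄·Hᵀ + R = [73 93; 93 445]
step 0: K = P̄·Hᵀ·S⁻¹ = [9717/23836 -2245/23836; -6189/11918 -2831/11918; -7797/23836 -31/23836]
step 0: x' = x̄ + K·y = [51993/11918, -19632/5959, 3075/11918]
step 0: P' = (I − K·H)·P̄ = [144503/23836 -72043/11918 -3239/23836; -72043/11918 37309/5959 2063/11918; -3239/23836 2063/11918 2599/23836]
step 1: x̄ = F·x = [-99159/5959, 34683/11918, 27534/5959]
step 1: P̄ = F·P·Fᵀ + Q = [578257/5959 9939/5959 -140778/5959; 9939/5959 175483/23836 6131/5959; -140778/5959 6131/5959 47074/5959]
step 1: y = z − H·x̄ = [64725/5959, -534055/11918]
step 1: S = H·P̄·Hᵀ + R = [429625/5959 -1353045/5959; -1353045/5959 26579703/23836]
step 1: K = P̄·Hᵀ·S⁻¹ = [51089586/229142575 -11060288/45828515; -74362732/229142575 -12298247/137485545; -73427558/229142575 360812/137485545]
step 1: x' = x̄ + K·y = [-31198321/9165703, 93314282/27497109, 28112806/27497109]
step 1: P' = (I − K·H)·P̄ = [932529829/229142575 -901338823/229142575 -17029862/229142575; -901338823/229142575 2769798203/687427725 74362732/687427725; -17029862/229142575 74362732/687427725 73427558/687427725]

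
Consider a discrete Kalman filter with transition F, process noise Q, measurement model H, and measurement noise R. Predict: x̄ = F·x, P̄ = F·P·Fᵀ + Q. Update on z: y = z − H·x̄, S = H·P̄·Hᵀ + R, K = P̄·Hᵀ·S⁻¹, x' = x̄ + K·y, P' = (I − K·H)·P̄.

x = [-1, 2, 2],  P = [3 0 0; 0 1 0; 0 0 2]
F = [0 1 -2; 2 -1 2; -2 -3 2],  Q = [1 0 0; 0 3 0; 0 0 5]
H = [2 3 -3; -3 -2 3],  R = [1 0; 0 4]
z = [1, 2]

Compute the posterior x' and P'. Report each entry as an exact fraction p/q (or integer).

x̄ = F·x = [-2, 0, 0]
P̄ = F·P·Fᵀ + Q = [10 -9 -11; -9 24 -1; -11 -1 34]
y = z − H·x̄ = [5, -4]
S = H·P̄·Hᵀ + R = [605 -573; -573 598]
K = P̄·Hᵀ·S⁻¹ = [-10237/33461 -12327/33461; 20334/33461 18141/33461; 2555/33461 10114/33461]
x' = x̄ + K·y = [-68799/33461, 29106/33461, -27681/33461]
P' = (I − K·H)·P̄ = [46057/33461 -13488/33461 20629/33461; -13488/33461 79410/33461 63640/33461; 20629/33461 63640/33461 76541/33461]

x' = [-68799/33461, 29106/33461, -27681/33461]
P' = [46057/33461 -13488/33461 20629/33461; -13488/33461 79410/33461 63640/33461; 20629/33461 63640/33461 76541/33461]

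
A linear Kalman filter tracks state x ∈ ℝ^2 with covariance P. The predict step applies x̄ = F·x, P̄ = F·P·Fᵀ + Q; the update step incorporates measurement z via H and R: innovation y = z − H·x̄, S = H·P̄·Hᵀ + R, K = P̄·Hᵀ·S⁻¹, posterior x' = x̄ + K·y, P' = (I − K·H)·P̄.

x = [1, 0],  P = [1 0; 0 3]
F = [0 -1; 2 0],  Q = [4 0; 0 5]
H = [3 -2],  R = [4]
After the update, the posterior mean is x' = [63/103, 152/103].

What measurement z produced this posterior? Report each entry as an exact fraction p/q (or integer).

z = [-1]

x̄ = F·x = [0, 2]
P̄ = F·P·Fᵀ + Q = [7 0; 0 9]
S = H·P̄·Hᵀ + R = [103]
K = P̄·Hᵀ·S⁻¹ = [21/103; -18/103]
x' − x̄ = [63/103, -54/103] = K·y
y = (KᵀK)⁻¹·Kᵀ·(x' − x̄) = [3]
z = y + H·x̄ = [3] + [-4] = [-1]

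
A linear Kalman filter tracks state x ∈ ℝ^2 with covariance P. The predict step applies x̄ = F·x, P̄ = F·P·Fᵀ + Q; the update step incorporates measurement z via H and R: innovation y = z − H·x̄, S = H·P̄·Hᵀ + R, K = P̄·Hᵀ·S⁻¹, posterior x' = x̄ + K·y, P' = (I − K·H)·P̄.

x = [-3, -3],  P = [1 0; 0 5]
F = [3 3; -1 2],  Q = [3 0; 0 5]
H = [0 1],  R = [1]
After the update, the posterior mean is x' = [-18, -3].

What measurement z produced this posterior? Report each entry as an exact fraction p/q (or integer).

z = [-3]

x̄ = F·x = [-18, -3]
P̄ = F·P·Fᵀ + Q = [57 27; 27 26]
S = H·P̄·Hᵀ + R = [27]
K = P̄·Hᵀ·S⁻¹ = [1; 26/27]
x' − x̄ = [0, 0] = K·y
y = (KᵀK)⁻¹·Kᵀ·(x' − x̄) = [0]
z = y + H·x̄ = [0] + [-3] = [-3]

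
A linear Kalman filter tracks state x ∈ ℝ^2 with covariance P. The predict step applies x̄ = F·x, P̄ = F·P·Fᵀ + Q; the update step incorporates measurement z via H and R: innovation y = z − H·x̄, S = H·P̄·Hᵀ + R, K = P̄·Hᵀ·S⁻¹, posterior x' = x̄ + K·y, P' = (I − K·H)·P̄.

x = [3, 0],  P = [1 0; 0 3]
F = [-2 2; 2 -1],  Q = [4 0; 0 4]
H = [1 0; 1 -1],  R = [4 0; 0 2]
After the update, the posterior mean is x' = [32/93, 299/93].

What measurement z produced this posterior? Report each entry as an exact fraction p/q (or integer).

z = [2, -3]

x̄ = F·x = [-6, 6]
P̄ = F·P·Fᵀ + Q = [20 -10; -10 11]
S = H·P̄·Hᵀ + R = [24 30; 30 53]
K = P̄·Hᵀ·S⁻¹ = [40/93 10/31; 25/93 -17/31]
x' − x̄ = [590/93, -259/93] = K·y
y = (KᵀK)⁻¹·Kᵀ·(x' − x̄) = [8, 9]
z = y + H·x̄ = [8, 9] + [-6, -12] = [2, -3]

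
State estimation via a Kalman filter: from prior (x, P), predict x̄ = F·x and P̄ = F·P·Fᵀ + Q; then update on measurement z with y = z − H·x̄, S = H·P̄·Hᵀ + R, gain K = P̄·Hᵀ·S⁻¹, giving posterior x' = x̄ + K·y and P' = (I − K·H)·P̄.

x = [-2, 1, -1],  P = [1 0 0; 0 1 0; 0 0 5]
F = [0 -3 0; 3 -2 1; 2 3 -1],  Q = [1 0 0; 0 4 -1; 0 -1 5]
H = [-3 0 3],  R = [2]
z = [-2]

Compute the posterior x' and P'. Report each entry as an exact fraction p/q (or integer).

x̄ = F·x = [-3, -9, 0]
P̄ = F·P·Fᵀ + Q = [10 6 -9; 6 22 -6; -9 -6 23]
y = z − H·x̄ = [-11]
S = H·P̄·Hᵀ + R = [461]
K = P̄·Hᵀ·S⁻¹ = [-57/461; -36/461; 96/461]
x' = x̄ + K·y = [-756/461, -3753/461, -1056/461]
P' = (I − K·H)·P̄ = [1361/461 714/461 1323/461; 714/461 8846/461 690/461; 1323/461 690/461 1387/461]

x' = [-756/461, -3753/461, -1056/461]
P' = [1361/461 714/461 1323/461; 714/461 8846/461 690/461; 1323/461 690/461 1387/461]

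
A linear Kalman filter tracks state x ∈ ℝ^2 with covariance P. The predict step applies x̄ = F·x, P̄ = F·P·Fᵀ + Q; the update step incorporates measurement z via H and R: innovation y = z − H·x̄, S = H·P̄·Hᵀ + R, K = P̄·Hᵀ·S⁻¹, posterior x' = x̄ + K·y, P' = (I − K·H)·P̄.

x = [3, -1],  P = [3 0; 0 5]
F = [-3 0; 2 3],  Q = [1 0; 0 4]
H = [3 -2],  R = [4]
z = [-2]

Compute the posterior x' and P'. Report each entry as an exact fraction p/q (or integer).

x' = [-681/179, -827/179]
P' = [1412/179 2058/179; 2058/179 3175/179]

x̄ = F·x = [-9, 3]
P̄ = F·P·Fᵀ + Q = [28 -18; -18 61]
y = z − H·x̄ = [31]
S = H·P̄·Hᵀ + R = [716]
K = P̄·Hᵀ·S⁻¹ = [30/179; -44/179]
x' = x̄ + K·y = [-681/179, -827/179]
P' = (I − K·H)·P̄ = [1412/179 2058/179; 2058/179 3175/179]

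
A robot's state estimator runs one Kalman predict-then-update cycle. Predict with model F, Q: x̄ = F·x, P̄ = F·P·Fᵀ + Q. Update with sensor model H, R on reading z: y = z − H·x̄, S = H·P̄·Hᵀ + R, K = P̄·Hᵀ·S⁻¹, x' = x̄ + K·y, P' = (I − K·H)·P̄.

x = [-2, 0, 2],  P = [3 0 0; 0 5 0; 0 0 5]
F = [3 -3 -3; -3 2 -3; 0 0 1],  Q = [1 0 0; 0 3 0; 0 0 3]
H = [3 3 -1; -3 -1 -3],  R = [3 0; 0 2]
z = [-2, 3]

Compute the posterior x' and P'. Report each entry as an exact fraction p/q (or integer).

x' = [-1195431/572747, 913464/572747, 307396/572747]
P' = [3762545/572747 -4486758/572747 -2107461/572747; -4486758/572747 5515877/572747 2495247/572747; -2107461/572747 2495247/572747 1293612/572747]

x̄ = F·x = [-12, 0, 2]
P̄ = F·P·Fᵀ + Q = [118 -12 -15; -12 95 -15; -15 -15 8]
y = z − H·x̄ = [36, -27]
S = H·P̄·Hᵀ + R = [1892 -969; -969 799]
K = P̄·Hᵀ·S⁻¹ = [-1278/33691 -239247/572747; 11610/33691 229328/572747; -2554/33691 -26850/572747]
x' = x̄ + K·y = [-1195431/572747, 913464/572747, 307396/572747]
P' = (I − K·H)·P̄ = [3762545/572747 -4486758/572747 -2107461/572747; -4486758/572747 5515877/572747 2495247/572747; -2107461/572747 2495247/572747 1293612/572747]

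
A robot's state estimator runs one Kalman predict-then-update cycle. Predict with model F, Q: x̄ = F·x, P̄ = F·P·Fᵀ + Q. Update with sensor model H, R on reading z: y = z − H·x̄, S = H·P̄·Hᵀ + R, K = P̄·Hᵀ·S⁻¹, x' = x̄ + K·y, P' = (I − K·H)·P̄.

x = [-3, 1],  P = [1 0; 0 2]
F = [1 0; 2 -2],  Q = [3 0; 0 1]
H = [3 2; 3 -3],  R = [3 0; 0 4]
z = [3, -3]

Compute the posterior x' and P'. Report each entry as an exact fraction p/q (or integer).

x' = [1195/11611, 11838/11611]
P' = [2112/11611 168/11611; 168/11611 3180/11611]

x̄ = F·x = [-3, -8]
P̄ = F·P·Fᵀ + Q = [4 2; 2 13]
y = z − H·x̄ = [28, -18]
S = H·P̄·Hᵀ + R = [115 -48; -48 121]
K = P̄·Hᵀ·S⁻¹ = [2224/11611 1458/11611; 2288/11611 -2259/11611]
x' = x̄ + K·y = [1195/11611, 11838/11611]
P' = (I − K·H)·P̄ = [2112/11611 168/11611; 168/11611 3180/11611]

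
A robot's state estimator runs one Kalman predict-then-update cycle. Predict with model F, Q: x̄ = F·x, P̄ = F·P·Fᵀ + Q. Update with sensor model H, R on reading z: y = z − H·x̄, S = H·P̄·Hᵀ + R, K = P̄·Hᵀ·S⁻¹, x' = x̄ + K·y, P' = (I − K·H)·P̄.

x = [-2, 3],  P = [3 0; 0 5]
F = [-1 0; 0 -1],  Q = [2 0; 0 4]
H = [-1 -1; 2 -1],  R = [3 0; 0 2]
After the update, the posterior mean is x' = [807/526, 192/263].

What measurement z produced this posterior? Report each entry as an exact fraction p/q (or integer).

x̄ = F·x = [2, -3]
P̄ = F·P·Fᵀ + Q = [5 0; 0 9]
S = H·P̄·Hᵀ + R = [17 -1; -1 31]
K = P̄·Hᵀ·S⁻¹ = [-145/526 165/526; -144/263 -81/263]
x' − x̄ = [-245/526, 981/263] = K·y
y = (KᵀK)⁻¹·Kᵀ·(x' − x̄) = [-4, -5]
z = y + H·x̄ = [-4, -5] + [1, 7] = [-3, 2]

z = [-3, 2]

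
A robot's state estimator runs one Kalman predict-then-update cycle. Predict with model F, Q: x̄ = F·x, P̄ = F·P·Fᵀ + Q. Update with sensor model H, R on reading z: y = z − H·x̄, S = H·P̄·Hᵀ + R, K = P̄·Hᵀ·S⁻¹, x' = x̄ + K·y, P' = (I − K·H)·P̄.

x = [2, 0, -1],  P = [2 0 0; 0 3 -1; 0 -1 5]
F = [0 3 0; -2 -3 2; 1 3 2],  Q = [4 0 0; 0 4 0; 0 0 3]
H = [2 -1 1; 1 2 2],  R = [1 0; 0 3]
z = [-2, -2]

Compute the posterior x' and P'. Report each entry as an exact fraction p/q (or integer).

x' = [-24235/13506, -11839/13506, 1642/2251]
P' = [22711/9004 48125/27012 -20384/6753; 48125/27012 15207/9004 -14788/6753; -20384/6753 -14788/6753 54571/13506]

x̄ = F·x = [0, -6, 0]
P̄ = F·P·Fᵀ + Q = [31 -33 21; -33 71 -11; 21 -11 40]
y = z − H·x̄ = [-8, 10]
S = H·P̄·Hᵀ + R = [474 6; 6 342]
K = P̄·Hᵀ·S⁻¹ = [6605/27012 437/27012; -2841/9004 7021/27012; 2611/13506 1537/6753]
x' = x̄ + K·y = [-24235/13506, -11839/13506, 1642/2251]
P' = (I − K·H)·P̄ = [22711/9004 48125/27012 -20384/6753; 48125/27012 15207/9004 -14788/6753; -20384/6753 -14788/6753 54571/13506]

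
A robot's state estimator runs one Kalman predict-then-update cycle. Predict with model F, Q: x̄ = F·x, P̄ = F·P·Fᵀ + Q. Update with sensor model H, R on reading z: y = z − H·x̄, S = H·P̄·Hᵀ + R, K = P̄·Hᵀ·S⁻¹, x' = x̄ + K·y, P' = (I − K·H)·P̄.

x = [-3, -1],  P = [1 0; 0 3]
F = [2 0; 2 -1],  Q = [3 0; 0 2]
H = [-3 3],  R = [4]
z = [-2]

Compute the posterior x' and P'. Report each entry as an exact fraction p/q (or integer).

x̄ = F·x = [-6, -5]
P̄ = F·P·Fᵀ + Q = [7 4; 4 9]
y = z − H·x̄ = [-5]
S = H·P̄·Hᵀ + R = [76]
K = P̄·Hᵀ·S⁻¹ = [-9/76; 15/76]
x' = x̄ + K·y = [-411/76, -455/76]
P' = (I − K·H)·P̄ = [451/76 439/76; 439/76 459/76]

x' = [-411/76, -455/76]
P' = [451/76 439/76; 439/76 459/76]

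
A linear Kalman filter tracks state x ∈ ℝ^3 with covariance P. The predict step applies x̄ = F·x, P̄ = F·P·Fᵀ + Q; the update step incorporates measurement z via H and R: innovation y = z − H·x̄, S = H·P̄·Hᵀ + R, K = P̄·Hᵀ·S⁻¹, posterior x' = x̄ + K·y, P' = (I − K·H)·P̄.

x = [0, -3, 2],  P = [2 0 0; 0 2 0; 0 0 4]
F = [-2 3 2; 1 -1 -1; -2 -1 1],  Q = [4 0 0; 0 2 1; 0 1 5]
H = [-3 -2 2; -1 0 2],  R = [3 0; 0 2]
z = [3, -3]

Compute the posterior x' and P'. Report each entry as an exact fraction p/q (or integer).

x̄ = F·x = [-5, 1, 5]
P̄ = F·P·Fᵀ + Q = [46 -18 10; -18 10 -5; 10 -5 19]
y = z − H·x̄ = [-20, -18]
S = H·P̄·Hᵀ + R = [237 118; 118 84]
K = P̄·Hᵀ·S⁻¹ = [-955/1496 1757/2992; 67/374 -117/748; -56/187 141/187]
x' = x̄ + K·y = [-4193/1496, 87/374, -483/187]
P' = (I − K·H)·P̄ = [13347/1496 -2759/374 944/187; -2759/374 1300/187 -719/187; 944/187 -719/187 613/187]

x' = [-4193/1496, 87/374, -483/187]
P' = [13347/1496 -2759/374 944/187; -2759/374 1300/187 -719/187; 944/187 -719/187 613/187]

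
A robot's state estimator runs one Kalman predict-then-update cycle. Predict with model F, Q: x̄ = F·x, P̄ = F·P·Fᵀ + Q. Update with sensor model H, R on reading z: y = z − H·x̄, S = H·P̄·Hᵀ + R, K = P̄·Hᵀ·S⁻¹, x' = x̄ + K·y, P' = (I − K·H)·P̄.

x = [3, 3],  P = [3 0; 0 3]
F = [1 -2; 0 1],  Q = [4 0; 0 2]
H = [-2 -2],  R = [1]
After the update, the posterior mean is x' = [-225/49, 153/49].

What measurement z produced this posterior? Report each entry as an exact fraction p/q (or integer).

x̄ = F·x = [-3, 3]
P̄ = F·P·Fᵀ + Q = [19 -6; -6 5]
S = H·P̄·Hᵀ + R = [49]
K = P̄·Hᵀ·S⁻¹ = [-26/49; 2/49]
x' − x̄ = [-78/49, 6/49] = K·y
y = (KᵀK)⁻¹·Kᵀ·(x' − x̄) = [3]
z = y + H·x̄ = [3] + [0] = [3]

z = [3]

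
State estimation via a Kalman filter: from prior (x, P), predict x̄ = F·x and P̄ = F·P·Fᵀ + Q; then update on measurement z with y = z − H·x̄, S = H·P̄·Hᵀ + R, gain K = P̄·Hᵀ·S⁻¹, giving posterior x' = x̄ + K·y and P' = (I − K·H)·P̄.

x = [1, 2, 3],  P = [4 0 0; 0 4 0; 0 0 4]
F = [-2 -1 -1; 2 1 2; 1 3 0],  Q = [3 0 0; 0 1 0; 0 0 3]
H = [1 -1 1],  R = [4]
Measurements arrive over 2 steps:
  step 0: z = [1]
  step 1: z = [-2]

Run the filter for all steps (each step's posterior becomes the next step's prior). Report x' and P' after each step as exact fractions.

step 0: x' = [-224/87, 125/29, 214/29], P' = [1124/87 -287/29 -615/29; -287/29 398/29 625/29; -615/29 625/29 1244/29]
step 1: x' = [-5414/2187, 3932/729, 11896/2187], P' = [24088/2187 -6724/729 -39872/2187; -6724/729 7648/243 26600/729; -39872/2187 26600/729 114364/2187]

step 0: x̄ = F·x = [-7, 10, 7]
step 0: P̄ = F·P·Fᵀ + Q = [27 -28 -20; -28 37 20; -20 20 43]
step 0: y = z − H·x̄ = [11]
step 0: S = H·P̄·Hᵀ + R = [87]
step 0: K = P̄·Hᵀ·S⁻¹ = [35/87; -15/29; 1/29]
step 0: x' = x̄ + K·y = [-224/87, 125/29, 214/29]
step 0: P' = (I − K·H)·P̄ = [1124/87 -287/29 -615/29; -287/29 398/29 625/29; -615/29 625/29 1244/29]
step 1: x̄ = F·x = [-569/87, 1211/87, 901/87]
step 1: P̄ = F·P·Fᵀ + Q = [2609/87 -4265/87 -3583/87; -4265/87 10001/87 7363/87; -3583/87 7363/87 6965/87]
step 1: y = z − H·x̄ = [235/29]
step 1: S = H·P̄·Hᵀ + R = [2187/29]
step 1: K = P̄·Hᵀ·S⁻¹ = [1097/2187; -767/729; -1327/2187]
step 1: x' = x̄ + K·y = [-5414/2187, 3932/729, 11896/2187]
step 1: P' = (I − K·H)·P̄ = [24088/2187 -6724/729 -39872/2187; -6724/729 7648/243 26600/729; -39872/2187 26600/729 114364/2187]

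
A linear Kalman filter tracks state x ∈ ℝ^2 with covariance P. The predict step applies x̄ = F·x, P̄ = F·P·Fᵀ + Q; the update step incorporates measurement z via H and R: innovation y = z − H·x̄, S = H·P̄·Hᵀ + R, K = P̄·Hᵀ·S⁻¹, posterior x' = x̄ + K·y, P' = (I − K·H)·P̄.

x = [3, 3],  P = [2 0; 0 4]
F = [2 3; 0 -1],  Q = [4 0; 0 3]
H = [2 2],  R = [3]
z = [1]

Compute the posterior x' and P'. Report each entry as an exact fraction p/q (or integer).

x' = [249/127, -151/127]
P' = [912/127 -804/127; -804/127 789/127]

x̄ = F·x = [15, -3]
P̄ = F·P·Fᵀ + Q = [48 -12; -12 7]
y = z − H·x̄ = [-23]
S = H·P̄·Hᵀ + R = [127]
K = P̄·Hᵀ·S⁻¹ = [72/127; -10/127]
x' = x̄ + K·y = [249/127, -151/127]
P' = (I − K·H)·P̄ = [912/127 -804/127; -804/127 789/127]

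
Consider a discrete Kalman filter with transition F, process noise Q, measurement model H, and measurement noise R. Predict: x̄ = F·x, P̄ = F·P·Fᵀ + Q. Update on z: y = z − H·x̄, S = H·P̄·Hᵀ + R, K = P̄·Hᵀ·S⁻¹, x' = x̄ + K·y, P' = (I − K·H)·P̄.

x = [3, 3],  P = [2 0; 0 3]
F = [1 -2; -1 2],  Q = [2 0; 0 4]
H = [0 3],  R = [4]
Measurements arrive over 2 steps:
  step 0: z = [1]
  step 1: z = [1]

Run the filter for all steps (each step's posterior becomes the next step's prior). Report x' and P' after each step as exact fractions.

step 0: x̄ = F·x = [-3, 3]
step 0: P̄ = F·P·Fᵀ + Q = [16 -14; -14 18]
step 0: y = z − H·x̄ = [-8]
step 0: S = H·P̄·Hᵀ + R = [166]
step 0: K = P̄·Hᵀ·S⁻¹ = [-21/83; 27/83]
step 0: x' = x̄ + K·y = [-81/83, 33/83]
step 0: P' = (I − K·H)·P̄ = [446/83 -28/83; -28/83 36/83]
step 1: x̄ = F·x = [-147/83, 147/83]
step 1: P̄ = F·P·Fᵀ + Q = [868/83 -702/83; -702/83 1034/83]
step 1: y = z − H·x̄ = [-358/83]
step 1: S = H·P̄·Hᵀ + R = [9638/83]
step 1: K = P̄·Hᵀ·S⁻¹ = [-1053/4819; 1551/4819]
step 1: x' = x̄ + K·y = [-3993/4819, 1845/4819]
step 1: P' = (I − K·H)·P̄ = [23678/4819 -1404/4819; -1404/4819 2068/4819]

step 0: x' = [-81/83, 33/83], P' = [446/83 -28/83; -28/83 36/83]
step 1: x' = [-3993/4819, 1845/4819], P' = [23678/4819 -1404/4819; -1404/4819 2068/4819]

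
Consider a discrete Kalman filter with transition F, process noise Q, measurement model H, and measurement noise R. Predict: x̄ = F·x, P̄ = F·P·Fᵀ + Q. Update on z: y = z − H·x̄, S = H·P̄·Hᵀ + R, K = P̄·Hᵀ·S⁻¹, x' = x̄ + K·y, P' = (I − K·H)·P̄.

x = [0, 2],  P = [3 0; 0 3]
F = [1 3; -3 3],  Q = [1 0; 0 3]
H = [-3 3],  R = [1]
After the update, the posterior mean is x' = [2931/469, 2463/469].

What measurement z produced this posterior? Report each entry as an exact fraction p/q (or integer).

x̄ = F·x = [6, 6]
P̄ = F·P·Fᵀ + Q = [31 18; 18 57]
S = H·P̄·Hᵀ + R = [469]
K = P̄·Hᵀ·S⁻¹ = [-39/469; 117/469]
x' − x̄ = [117/469, -351/469] = K·y
y = (KᵀK)⁻¹·Kᵀ·(x' − x̄) = [-3]
z = y + H·x̄ = [-3] + [0] = [-3]

z = [-3]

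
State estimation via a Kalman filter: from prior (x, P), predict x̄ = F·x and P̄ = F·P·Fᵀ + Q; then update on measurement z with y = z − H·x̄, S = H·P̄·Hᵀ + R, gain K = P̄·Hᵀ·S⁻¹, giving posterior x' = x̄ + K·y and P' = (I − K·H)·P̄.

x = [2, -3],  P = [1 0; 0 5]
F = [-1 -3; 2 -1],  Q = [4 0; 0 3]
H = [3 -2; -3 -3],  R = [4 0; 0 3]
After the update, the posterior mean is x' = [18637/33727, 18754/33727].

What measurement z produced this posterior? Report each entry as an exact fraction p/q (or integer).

x̄ = F·x = [7, 7]
P̄ = F·P·Fᵀ + Q = [50 13; 13 12]
S = H·P̄·Hᵀ + R = [346 -417; -417 795]
K = P̄·Hᵀ·S⁻¹ = [6589/33727 -4562/33727; -6450/33727 -6565/33727]
x' − x̄ = [-217452/33727, -217335/33727] = K·y
y = (KᵀK)⁻¹·Kᵀ·(x' − x̄) = [-6, 39]
z = y + H·x̄ = [-6, 39] + [7, -42] = [1, -3]

z = [1, -3]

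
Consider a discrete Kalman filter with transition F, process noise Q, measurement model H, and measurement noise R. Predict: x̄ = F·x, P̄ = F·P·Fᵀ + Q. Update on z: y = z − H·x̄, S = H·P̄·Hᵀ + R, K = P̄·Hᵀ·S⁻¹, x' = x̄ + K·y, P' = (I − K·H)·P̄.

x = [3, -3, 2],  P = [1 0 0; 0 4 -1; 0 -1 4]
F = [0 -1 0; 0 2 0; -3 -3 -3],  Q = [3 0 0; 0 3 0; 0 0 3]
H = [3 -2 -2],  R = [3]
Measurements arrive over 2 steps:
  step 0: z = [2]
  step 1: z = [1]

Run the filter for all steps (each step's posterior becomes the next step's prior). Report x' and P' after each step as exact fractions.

step 0: x' = [161/250, -347/125, 639/250], P' = [1389/250 -753/125 3561/250; -753/125 2037/125 -3147/125; 3561/250 -3147/125 11739/250]
step 1: x' = [202999/140029, -416486/140029, 649659/140029], P' = [820560/140029 -907194/140029 2124753/140029; -907194/140029 2440971/140029 -3775950/140029; 2124753/140029 -3775950/140029 7022274/140029]

step 0: x̄ = F·x = [3, -6, -6]
step 0: P̄ = F·P·Fᵀ + Q = [7 -8 9; -8 19 -18; 9 -18 66]
step 0: y = z − H·x̄ = [-31]
step 0: S = H·P̄·Hᵀ + R = [250]
step 0: K = P̄·Hᵀ·S⁻¹ = [19/250; -13/125; -69/250]
step 0: x' = x̄ + K·y = [161/250, -347/125, 639/250]
step 0: P' = (I − K·H)·P̄ = [1389/250 -753/125 3561/250; -753/125 2037/125 -3147/125; 3561/250 -3147/125 11739/250]
step 1: x̄ = F·x = [347/125, -694/125, -159/125]
step 1: P̄ = F·P·Fᵀ + Q = [2412/125 -4074/125 -5589/125; -4074/125 8523/125 11178/125; -5589/125 11178/125 39633/125]
step 1: y = z − H·x̄ = [-2622/125]
step 1: S = H·P̄·Hᵀ + R = [420087/125]
step 1: K = P̄·Hᵀ·S⁻¹ = [8854/140029; -17208/140029; -39463/140029]
step 1: x' = x̄ + K·y = [202999/140029, -416486/140029, 649659/140029]
step 1: P' = (I − K·H)·P̄ = [820560/140029 -907194/140029 2124753/140029; -907194/140029 2440971/140029 -3775950/140029; 2124753/140029 -3775950/140029 7022274/140029]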